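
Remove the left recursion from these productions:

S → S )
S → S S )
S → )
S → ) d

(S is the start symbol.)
S is directly left-recursive. The standard transformation for
  A → A α₁ | ... | A α_m | β₁ | ... | β_n
is
  A  → β₁ A' | ... | β_n A'
  A' → α₁ A' | ... | α_m A' | ε

S → ) becomes S → ) S'
S → ) d becomes S → ) d S'
S → S ) becomes S' → ) S'
S → S S ) becomes S' → S ) S'
Add S' → ε

Resulting grammar:
S → ) S'
S → ) d S'
S' → ) S'
S' → S ) S'
S' → ε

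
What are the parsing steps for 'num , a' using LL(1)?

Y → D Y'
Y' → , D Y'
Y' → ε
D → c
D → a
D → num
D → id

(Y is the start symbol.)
LL(1) parsing maintains a stack (initially the start symbol over $) and the input. At each step: if the stack top is a terminal, match it against the current input token; if it is a non-terminal N, replace it with the RHS of M[N, lookahead] (the unique production whose predict set contains the lookahead).

Stack is shown with the top on the left.

Stack     Input      Action
---------------------------
Y $       num , a $  output Y → D Y'
D Y' $    num , a $  output D → num
num Y' $  num , a $  match 'num'
Y' $      , a $      output Y' → , D Y'
, D Y' $  , a $      match ','
D Y' $    a $        output D → a
a Y' $    a $        match 'a'
Y' $      $          output Y' → ε
$         $          accept

The string is accepted.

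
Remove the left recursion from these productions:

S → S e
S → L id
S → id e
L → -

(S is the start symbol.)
S is directly left-recursive. The standard transformation for
  A → A α₁ | ... | A α_m | β₁ | ... | β_n
is
  A  → β₁ A' | ... | β_n A'
  A' → α₁ A' | ... | α_m A' | ε

S → L id becomes S → L id S'
S → id e becomes S → id e S'
S → S e becomes S' → e S'
Add S' → ε

Productions for other non-terminals are unchanged:
  L → -

Resulting grammar:
S → L id S'
S → id e S'
S' → e S'
S' → ε
L → -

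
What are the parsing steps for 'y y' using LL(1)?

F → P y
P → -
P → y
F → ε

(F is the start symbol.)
LL(1) parsing maintains a stack (initially the start symbol over $) and the input. At each step: if the stack top is a terminal, match it against the current input token; if it is a non-terminal N, replace it with the RHS of M[N, lookahead] (the unique production whose predict set contains the lookahead).

Stack is shown with the top on the left.

Stack  Input  Action
--------------------
F $    y y $  output F → P y
P y $  y y $  output P → y
y y $  y y $  match 'y'
y $    y $    match 'y'
$      $      accept

The string is accepted.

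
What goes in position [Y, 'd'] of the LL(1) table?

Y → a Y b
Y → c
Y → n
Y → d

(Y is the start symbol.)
To find M[Y, 'd'], we find productions for Y where 'd' is in the predict set (PREDICT(N → α) = (FIRST(α) \ {ε}) ∪ (FOLLOW(N) if α ⇒* ε)).

Y → a Y b: PREDICT = { 'a' }
Y → c: PREDICT = { 'c' }
Y → n: PREDICT = { 'n' }
Y → d: PREDICT = { 'd' }
  'd' is in predict set, so this production goes in M[Y, 'd']

M[Y, 'd'] = Y → d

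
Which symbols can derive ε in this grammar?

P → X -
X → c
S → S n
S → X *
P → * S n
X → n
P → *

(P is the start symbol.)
A non-terminal is nullable if it can derive ε (the empty string): either it has an ε-production, or it has a production whose right-hand side consists entirely of nullable non-terminals.

There are no ε-productions, so no non-terminal can derive ε.
No non-terminals are nullable.

Answer: None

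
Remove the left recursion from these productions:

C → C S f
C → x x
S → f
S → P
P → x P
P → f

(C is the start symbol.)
C is directly left-recursive. The standard transformation for
  A → A α₁ | ... | A α_m | β₁ | ... | β_n
is
  A  → β₁ A' | ... | β_n A'
  A' → α₁ A' | ... | α_m A' | ε

C → x x becomes C → x x C'
C → C S f becomes C' → S f C'
Add C' → ε

Productions for other non-terminals are unchanged:
  S → f
  S → P
  P → x P
  P → f

Resulting grammar:
C → x x C'
C' → S f C'
C' → ε
S → f
S → P
P → x P
P → f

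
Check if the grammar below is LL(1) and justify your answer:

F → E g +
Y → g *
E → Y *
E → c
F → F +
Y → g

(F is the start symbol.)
Relevant sets:
  FIRST(E) = { 'c', 'g' }
  FIRST(F) = { 'c', 'g' }
  FIRST(Y) = { 'g' }

For F:
  PREDICT(F → E g '+') = { 'c', 'g' }
  PREDICT(F → F '+') = { 'c', 'g' }
For Y:
  PREDICT(Y → g '*') = { 'g' }
  PREDICT(Y → g) = { 'g' }
For E:
  PREDICT(E → Y '*') = { 'g' }
  PREDICT(E → c) = { 'c' }

Conflict found: Predict set conflict for F: { 'c', 'g' }
The grammar is NOT LL(1).

Answer: No. Predict set conflict for F: { 'c', 'g' }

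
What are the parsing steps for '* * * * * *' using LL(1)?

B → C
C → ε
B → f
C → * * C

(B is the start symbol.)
LL(1) parsing maintains a stack (initially the start symbol over $) and the input. At each step: if the stack top is a terminal, match it against the current input token; if it is a non-terminal N, replace it with the RHS of M[N, lookahead] (the unique production whose predict set contains the lookahead).

Stack is shown with the top on the left.

Stack    Input          Action
------------------------------
B $      * * * * * * $  output B → C
C $      * * * * * * $  output C → * * C
* * C $  * * * * * * $  match '*'
* C $    * * * * * $    match '*'
C $      * * * * $      output C → * * C
* * C $  * * * * $      match '*'
* C $    * * * $        match '*'
C $      * * $          output C → * * C
* * C $  * * $          match '*'
* C $    * $            match '*'
C $      $              output C → ε
$        $              accept

The string is accepted.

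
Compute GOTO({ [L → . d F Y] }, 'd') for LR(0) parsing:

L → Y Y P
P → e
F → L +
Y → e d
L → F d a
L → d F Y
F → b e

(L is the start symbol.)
{ [F → . L +], [F → . b e], [L → . F d a], [L → . Y Y P], [L → . d F Y], [L → d . F Y], [Y → . e d] }

GOTO(I, 'd') = CLOSURE({ [A → αX.β] : [A → α.Xβ] ∈ I, X = 'd' })

Items with dot before 'd', with the dot advanced:
  [L → . d F Y] → [L → d . F Y]
Closure of the advanced items:
  [L → d . F Y] has the dot before F: add [F → . L +], [F → . b e]
  [F → . L +] has the dot before L: add [L → . Y Y P], [L → . F d a], [L → . d F Y]
  [L → . Y Y P] has the dot before Y: add [Y → . e d]

GOTO = { [F → . L +], [F → . b e], [L → . F d a], [L → . Y Y P], [L → . d F Y], [L → d . F Y], [Y → . e d] }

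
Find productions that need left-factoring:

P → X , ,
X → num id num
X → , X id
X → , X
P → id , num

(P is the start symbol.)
Left-factoring is needed when two productions for the same non-terminal
share a common prefix on the right-hand side.

Productions for P:
  P → X , ,
  P → id , num
Productions for X:
  X → num id num
  X → , X id
  X → , X

Found common prefix ', X' in productions for X

Answer: Yes, X has productions with common prefix ', X'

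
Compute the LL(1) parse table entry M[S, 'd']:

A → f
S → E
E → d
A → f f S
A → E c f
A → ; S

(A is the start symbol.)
To find M[S, 'd'], we find productions for S where 'd' is in the predict set (PREDICT(N → α) = (FIRST(α) \ {ε}) ∪ (FOLLOW(N) if α ⇒* ε)).

Relevant sets:
  FIRST(E) = { 'd' }

S → E: PREDICT = { 'd' }
  'd' is in predict set, so this production goes in M[S, 'd']

M[S, 'd'] = S → E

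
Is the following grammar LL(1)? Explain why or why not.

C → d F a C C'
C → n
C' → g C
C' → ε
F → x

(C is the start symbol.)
A grammar is LL(1) if for each non-terminal N with multiple productions, the predict sets of those productions are pairwise disjoint, where PREDICT(N → α) = (FIRST(α) \ {ε}) ∪ (FOLLOW(N) if α ⇒* ε).

Relevant sets:
  FOLLOW(C') = { $, 'g' }

For C:
  PREDICT(C → d F a C C') = { 'd' }
  PREDICT(C → n) = { 'n' }
For C':
  PREDICT(C' → g C) = { 'g' }
  PREDICT(C' → ε) = { $, 'g' }
F has a single production, so nothing to check there.

Conflict found: Predict set conflict for C': { 'g' }
The grammar is NOT LL(1).

Answer: No. Predict set conflict for C': { 'g' }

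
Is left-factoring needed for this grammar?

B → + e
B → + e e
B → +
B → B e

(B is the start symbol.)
Left-factoring is needed when two productions for the same non-terminal
share a common prefix on the right-hand side.

Productions for B:
  B → + e
  B → + e e
  B → +
  B → B e

Found common prefix '+' in productions for B

Answer: Yes, B has productions with common prefix '+'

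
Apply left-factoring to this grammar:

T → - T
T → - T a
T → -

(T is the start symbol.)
Left-factoring transforms A → αβ₁ | αβ₂ into A → αA' and A' → β₁ | β₂
(α is the longest common prefix among the alternatives). Repeat until
no nonterminal has two alternatives with a common prefix.

Round 1: T has alternatives sharing prefix '-'. Introduce T': T → - T'
  Add: T' → T
  Add: T' → T a
  Add: T' → ε

Round 2: T' has alternatives sharing prefix 'T'. Introduce T'': T' → T T''
  Add: T'' → ε
  Add: T'' → a

No remaining common prefixes — done.

Resulting grammar:
T → - T'
T' → T T''
T'' → ε
T'' → a
T' → ε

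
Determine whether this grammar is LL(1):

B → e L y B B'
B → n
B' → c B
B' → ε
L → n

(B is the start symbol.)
No. Predict set conflict for B': { 'c' }

A grammar is LL(1) if for each non-terminal N with multiple productions, the predict sets of those productions are pairwise disjoint, where PREDICT(N → α) = (FIRST(α) \ {ε}) ∪ (FOLLOW(N) if α ⇒* ε).

Relevant sets:
  FOLLOW(B') = { $, 'c' }

For B:
  PREDICT(B → e L y B B') = { 'e' }
  PREDICT(B → n) = { 'n' }
For B':
  PREDICT(B' → c B) = { 'c' }
  PREDICT(B' → ε) = { $, 'c' }
L has a single production, so nothing to check there.

Conflict found: Predict set conflict for B': { 'c' }
The grammar is NOT LL(1).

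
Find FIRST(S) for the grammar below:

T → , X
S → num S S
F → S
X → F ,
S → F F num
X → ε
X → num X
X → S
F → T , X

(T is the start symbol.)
FIRST sets of the other non-terminals involved (by the same procedure, iterated to a fixed point):
  FIRST(F) = { ',', 'num' }

From S → num S S:
  - num is a terminal: add 'num' and stop
From S → F F num:
  - F is a non-terminal: add FIRST(F) \ {ε} = { ',', 'num' }
    F is not nullable, so stop

Collecting: FIRST(S) = { ',', 'num' }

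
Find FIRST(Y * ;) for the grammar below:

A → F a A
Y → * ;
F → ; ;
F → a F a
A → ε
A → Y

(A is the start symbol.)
{ '*' }

FIRST sets of the non-terminals involved (from the grammar, by fixed-point iteration):
  FIRST(Y) = { '*' }

To compute FIRST(Y * ;), process the symbols left to right:
Symbol Y is a non-terminal. Add FIRST(Y) \ {ε} = { '*' }
Y is not nullable (ε ∉ FIRST(Y)), so stop here.
FIRST(Y * ;) = { '*' }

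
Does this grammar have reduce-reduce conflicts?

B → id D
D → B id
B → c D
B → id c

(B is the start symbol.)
Augment with B' → B and build the canonical LR(0) collection (I0 = CLOSURE({[B' → . B]}), then GOTO on every symbol after a dot until no new states appear). It has 9 states:
  I0: { [B → . c D], [B → . id D], [B → . id c], [B' → . B] }  — shift
  I1: { [B' → B .] }  — accept
  I2: { [B → . c D], [B → . id D], [B → . id c], [B → c . D], [D → . B id] }  — shift
  I3: { [B → . c D], [B → . id D], [B → . id c], [B → id . D], [B → id . c], [D → . B id] }  — shift
  I4: { [D → B . id] }  — shift
  I5: { [B → id D .] }  — reduce
  I6: { [B → . c D], [B → . id D], [B → . id c], [B → c . D], [B → id c .], [D → . B id] }  — shift, reduce
  I7: { [B → c D .] }  — reduce
  I8: { [D → B id .] }  — reduce

No state contains more than one complete item.

Answer: No reduce-reduce conflicts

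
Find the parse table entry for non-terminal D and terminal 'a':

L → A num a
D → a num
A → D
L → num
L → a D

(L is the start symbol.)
D → a num

To find M[D, 'a'], we find productions for D where 'a' is in the predict set (PREDICT(N → α) = (FIRST(α) \ {ε}) ∪ (FOLLOW(N) if α ⇒* ε)).

D → a num: PREDICT = { 'a' }
  'a' is in predict set, so this production goes in M[D, 'a']

M[D, 'a'] = D → a num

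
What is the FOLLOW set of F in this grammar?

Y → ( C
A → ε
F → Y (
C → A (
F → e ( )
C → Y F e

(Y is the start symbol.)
In C → Y F e: F is followed by e, add FIRST(e) \ {ε} = { 'e' }

Taking the union: FOLLOW(F) = { 'e' }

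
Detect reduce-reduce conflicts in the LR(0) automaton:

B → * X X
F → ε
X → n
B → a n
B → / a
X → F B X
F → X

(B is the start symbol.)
Yes — I8: [F → .] vs [F → X .]; I10: [B → * X X .] vs [F → X .]; I12: [F → X .] vs [X → F B X .]

A reduce-reduce conflict occurs when an LR(0) state has two complete items [A → α .] and [B → β .] — both call for a reduction, and with no lookahead the parser cannot choose between them.

Augment with B' → B and build the canonical LR(0) collection (I0 = CLOSURE({[B' → . B]}), then GOTO on every symbol after a dot until no new states appear). It has 13 states:
  I0: { [B → . * X X], [B → . / a], [B → . a n], [B' → . B] }  — shift
  I1: { [B → * . X X], [F → . X], [F → .], [X → . F B X], [X → . n] }  — shift, reduce
  I2: { [B → / . a] }  — shift
  I3: { [B' → B .] }  — accept
  I4: { [B → a . n] }  — shift
  I5: { [B → a n .] }  — reduce
  I6: { [B → / a .] }  — reduce
  I7: { [B → . * X X], [B → . / a], [B → . a n], [X → F . B X] }  — shift
  I8: { [B → * X . X], [F → . X], [F → .], [F → X .], [X → . F B X], [X → . n] }  — shift, 2 reduces
  I9: { [X → n .] }  — reduce
  I10: { [B → * X X .], [F → X .] }  — 2 reduces
  I11: { [F → . X], [F → .], [X → . F B X], [X → . n], [X → F B . X] }  — shift, reduce
  I12: { [F → X .], [X → F B X .] }  — 2 reduces

I8 contains complete items [F → .], [F → X .] — reduce-reduce conflict.
I10 contains complete items [B → * X X .], [F → X .] — reduce-reduce conflict.
I12 contains complete items [F → X .], [X → F B X .] — reduce-reduce conflict.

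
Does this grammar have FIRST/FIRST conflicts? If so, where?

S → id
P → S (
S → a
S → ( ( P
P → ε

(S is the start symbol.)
A FIRST/FIRST conflict occurs when two productions N → α and N → β for the same non-terminal have FIRST(α) ∩ FIRST(β) ≠ ∅ (with ε ∈ FIRST of a nullable right-hand side, so two nullable alternatives also conflict).

FIRST sets of the non-terminals at (or reachable through a nullable prefix from) the front of some alternative:
  FIRST(S) = { '(', 'a', 'id' }

Productions for S:
  S → id: FIRST = { 'id' }
  S → a: FIRST = { 'a' }
  S → ( ( P: FIRST = { '(' }
Productions for P:
  P → S (: FIRST = { '(', 'a', 'id' }
  P → ε: FIRST = { ε }

All alternatives of each non-terminal have pairwise disjoint FIRST sets.

Answer: No FIRST/FIRST conflicts.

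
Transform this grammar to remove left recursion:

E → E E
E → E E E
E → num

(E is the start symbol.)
E → num E'
E' → E E'
E' → E E E'
E' → ε

E is directly left-recursive. The standard transformation for
  A → A α₁ | ... | A α_m | β₁ | ... | β_n
is
  A  → β₁ A' | ... | β_n A'
  A' → α₁ A' | ... | α_m A' | ε

E → num becomes E → num E'
E → E E becomes E' → E E'
E → E E E becomes E' → E E E'
Add E' → ε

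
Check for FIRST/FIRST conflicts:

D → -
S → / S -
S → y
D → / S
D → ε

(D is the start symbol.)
No FIRST/FIRST conflicts.

Productions for D:
  D → -: FIRST = { '-' }
  D → / S: FIRST = { '/' }
  D → ε: FIRST = { ε }
Productions for S:
  S → / S -: FIRST = { '/' }
  S → y: FIRST = { 'y' }

All alternatives of each non-terminal have pairwise disjoint FIRST sets.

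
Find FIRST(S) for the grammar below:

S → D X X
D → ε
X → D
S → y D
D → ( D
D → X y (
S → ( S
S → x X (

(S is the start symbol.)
FIRST sets of the other non-terminals involved (by the same procedure, iterated to a fixed point):
  FIRST(D) = { '(', 'y', ε }
  FIRST(X) = { '(', 'y', ε }

From S → D X X:
  - D is a non-terminal: add FIRST(D) \ {ε} = { '(', 'y' }
    D is nullable, so continue to the next symbol
  - X is a non-terminal: add FIRST(X) \ {ε} = { '(', 'y' }
    X is nullable, so continue to the next symbol
  - X is a non-terminal: add FIRST(X) \ {ε} = { '(', 'y' }
    X is nullable and nothing follows, so the whole right-hand side can vanish: ε ∈ FIRST(S)
From S → y D:
  - y is a terminal: add 'y' and stop
From S → ( S:
  - '(' is a terminal: add '(' and stop
From S → x X (:
  - x is a terminal: add 'x' and stop

Collecting: FIRST(S) = { '(', 'x', 'y', ε }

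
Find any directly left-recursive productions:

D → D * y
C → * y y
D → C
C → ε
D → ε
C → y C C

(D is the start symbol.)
Direct left recursion occurs when N → N α for some non-terminal N (the right-hand side begins with the left-hand side itself).

D → D * y: LEFT RECURSIVE (starts with D)
C → * y y: starts with '*'
D → C: starts with C
C → ε: starts with ε
D → ε: starts with ε
C → y C C: starts with y

The grammar has direct left recursion on: D.

Answer: Yes, D is left-recursive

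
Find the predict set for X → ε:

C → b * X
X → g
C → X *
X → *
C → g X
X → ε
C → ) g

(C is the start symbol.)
PREDICT(X → ε) = (FIRST(RHS) \ {ε}) ∪ (FOLLOW(X) if ε ∈ FIRST(RHS), i.e. RHS ⇒* ε)
The right-hand side is ε (FIRST(ε) = { ε }), so the predict set is FOLLOW(X) = { $, '*' }
PREDICT(X → ε) = { $, '*' }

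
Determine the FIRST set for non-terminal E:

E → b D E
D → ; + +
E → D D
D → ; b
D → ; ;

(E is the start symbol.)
To compute FIRST(E), examine every production with E on the left-hand side, reading each right-hand side left to right until a non-nullable symbol is reached.

FIRST sets of the other non-terminals involved (by the same procedure, iterated to a fixed point):
  FIRST(D) = { ';' }

From E → b D E:
  - b is a terminal: add 'b' and stop
From E → D D:
  - D is a non-terminal: add FIRST(D) \ {ε} = { ';' }
    D is not nullable, so stop

Collecting: FIRST(E) = { ';', 'b' }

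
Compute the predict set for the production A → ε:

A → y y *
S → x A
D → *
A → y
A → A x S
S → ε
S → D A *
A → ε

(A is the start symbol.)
{ $, '*', 'x' }

PREDICT(A → ε) = (FIRST(RHS) \ {ε}) ∪ (FOLLOW(A) if ε ∈ FIRST(RHS), i.e. RHS ⇒* ε)
The right-hand side is ε (FIRST(ε) = { ε }), so the predict set is FOLLOW(A) = { $, '*', 'x' }
PREDICT(A → ε) = { $, '*', 'x' }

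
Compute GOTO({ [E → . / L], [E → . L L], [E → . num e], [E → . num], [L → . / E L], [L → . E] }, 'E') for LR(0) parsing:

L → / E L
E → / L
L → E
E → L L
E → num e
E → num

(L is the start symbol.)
{ [L → E .] }

GOTO(I, 'E') = CLOSURE({ [A → αX.β] : [A → α.Xβ] ∈ I, X = 'E' })

Items with dot before 'E', with the dot advanced:
  [L → . E] → [L → E .]
Closure adds nothing (no advanced item has the dot before a non-terminal).

GOTO = { [L → E .] }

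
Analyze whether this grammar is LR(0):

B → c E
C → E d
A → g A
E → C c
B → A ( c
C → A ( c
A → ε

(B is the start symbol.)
A grammar is LR(0) if no state in the canonical LR(0) collection has:
  - both a shift item (dot before a terminal) and a complete item (shift-reduce conflict), or
  - two or more complete items (reduce-reduce conflict; the accept item [B' → B .] counts as a complete item here).

Augment with B' → B and build the canonical LR(0) collection (I0 = CLOSURE({[B' → . B]}), then GOTO on every symbol after a dot until no new states appear). It has 15 states:
  I0: { [A → . g A], [A → .], [B → . A ( c], [B → . c E], [B' → . B] }  — shift, reduce
  I1: { [B → A . ( c] }  — shift
  I2: { [B' → B .] }  — accept
  I3: { [A → . g A], [A → .], [B → c . E], [C → . A ( c], [C → . E d], [E → . C c] }  — shift, reduce
  I4: { [A → . g A], [A → .], [A → g . A] }  — shift, reduce
  I5: { [A → g A .] }  — reduce
  I6: { [C → A . ( c] }  — shift
  I7: { [E → C . c] }  — shift
  I8: { [B → c E .], [C → E . d] }  — shift, reduce
  I9: { [C → E d .] }  — reduce
  I10: { [E → C c .] }  — reduce
  I11: { [C → A ( . c] }  — shift
  I12: { [C → A ( c .] }  — reduce
  I13: { [B → A ( . c] }  — shift
  I14: { [B → A ( c .] }  — reduce

Conflict in state I0:
  Shift-reduce conflict between [A → .] and [A → . g A]
So the grammar is NOT LR(0).

Answer: No. Shift-reduce conflict between [A → .] and [A → . g A]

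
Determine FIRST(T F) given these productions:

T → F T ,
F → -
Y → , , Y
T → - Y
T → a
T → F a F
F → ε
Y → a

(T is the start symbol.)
{ '-', 'a' }

FIRST sets of the non-terminals involved (from the grammar, by fixed-point iteration):
  FIRST(T) = { '-', 'a' }

To compute FIRST(T F), process the symbols left to right:
Symbol T is a non-terminal. Add FIRST(T) \ {ε} = { '-', 'a' }
T is not nullable (ε ∉ FIRST(T)), so stop here.
FIRST(T F) = { '-', 'a' }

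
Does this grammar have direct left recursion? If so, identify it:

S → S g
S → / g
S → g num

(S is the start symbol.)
S → S g: LEFT RECURSIVE (starts with S)
S → / g: starts with '/'
S → g num: starts with g

The grammar has direct left recursion on: S.

Answer: Yes, S is left-recursive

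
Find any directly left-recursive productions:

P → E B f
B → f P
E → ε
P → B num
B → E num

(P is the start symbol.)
P → E B f: starts with E
B → f P: starts with f
E → ε: starts with ε
P → B num: starts with B
B → E num: starts with E

No direct left recursion found.

Answer: No direct left recursion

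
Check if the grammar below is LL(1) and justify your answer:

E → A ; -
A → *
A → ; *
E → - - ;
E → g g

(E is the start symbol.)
Relevant sets:
  FIRST(A) = { '*', ';' }

For E:
  PREDICT(E → A ';' '-') = { '*', ';' }
  PREDICT(E → '-' '-' ';') = { '-' }
  PREDICT(E → g g) = { 'g' }
For A:
  PREDICT(A → '*') = { '*' }
  PREDICT(A → ';' '*') = { ';' }

All predict sets are disjoint. The grammar IS LL(1).

Answer: Yes, the grammar is LL(1).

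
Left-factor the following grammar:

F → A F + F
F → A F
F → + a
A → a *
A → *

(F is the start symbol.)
Left-factoring transforms A → αβ₁ | αβ₂ into A → αA' and A' → β₁ | β₂
(α is the longest common prefix among the alternatives). Repeat until
no nonterminal has two alternatives with a common prefix.

Round 1: F has alternatives sharing prefix 'A F'. Introduce F': F → A F F'
  Add: F' → + F
  Add: F' → ε

No remaining common prefixes — done.

Resulting grammar:
F → A F F'
F' → + F
F' → ε
F → + a
A → a *
A → *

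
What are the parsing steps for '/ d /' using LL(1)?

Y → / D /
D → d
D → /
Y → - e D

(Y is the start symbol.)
Stack is shown with the top on the left.

Stack    Input    Action
------------------------
Y $      / d / $  output Y → / D /
/ D / $  / d / $  match '/'
D / $    d / $    output D → d
d / $    d / $    match 'd'
/ $      / $      match '/'
$        $        accept

The string is accepted.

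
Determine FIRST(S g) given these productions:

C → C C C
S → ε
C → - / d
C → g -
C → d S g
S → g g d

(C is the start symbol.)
{ 'g' }

FIRST sets of the non-terminals involved (from the grammar, by fixed-point iteration):
  FIRST(S) = { 'g', ε }

To compute FIRST(S g), process the symbols left to right:
Symbol S is a non-terminal. Add FIRST(S) \ {ε} = { 'g' }
S is nullable (ε ∈ FIRST(S)), continue to the next symbol.
Symbol g is a terminal. Add 'g' and stop.
FIRST(S g) = { 'g' }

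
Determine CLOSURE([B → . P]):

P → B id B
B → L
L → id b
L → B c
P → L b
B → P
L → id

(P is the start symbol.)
To compute CLOSURE, for each item [A → α.Bβ] where B is a non-terminal, add [B → .γ] for all productions B → γ; repeat for the newly added items until nothing changes.

Start with: [B → . P]
  [B → . P] has the dot before P: add [P → . B id B], [P → . L b]
  [P → . B id B] has the dot before B: add [B → . L]
  [P → . L b] has the dot before L: add [L → . id b], [L → . B c], [L → . id]
No further items can be added.

CLOSURE = { [B → . L], [B → . P], [L → . B c], [L → . id b], [L → . id], [P → . B id B], [P → . L b] }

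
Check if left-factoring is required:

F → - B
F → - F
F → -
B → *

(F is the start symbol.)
Yes, F has productions with common prefix '-'

Left-factoring is needed when two productions for the same non-terminal
share a common prefix on the right-hand side.

Productions for F:
  F → - B
  F → - F
  F → -

Found common prefix '-' in productions for F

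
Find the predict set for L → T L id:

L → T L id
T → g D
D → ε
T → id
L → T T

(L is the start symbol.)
PREDICT(L → T L id) = (FIRST(RHS) \ {ε}) ∪ (FOLLOW(L) if ε ∈ FIRST(RHS), i.e. RHS ⇒* ε)
FIRST(T) = { 'g', 'id' }
FIRST(T L id) = { 'g', 'id' }
ε ∉ FIRST(T L id), so FOLLOW(L) is not added.
PREDICT(L → T L id) = { 'g', 'id' }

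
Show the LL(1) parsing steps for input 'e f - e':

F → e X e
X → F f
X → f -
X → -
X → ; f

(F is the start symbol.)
LL(1) parsing maintains a stack (initially the start symbol over $) and the input. At each step: if the stack top is a terminal, match it against the current input token; if it is a non-terminal N, replace it with the RHS of M[N, lookahead] (the unique production whose predict set contains the lookahead).

Stack is shown with the top on the left.

Stack    Input      Action
--------------------------
F $      e f - e $  output F → e X e
e X e $  e f - e $  match 'e'
X e $    f - e $    output X → f -
f - e $  f - e $    match 'f'
- e $    - e $      match '-'
e $      e $        match 'e'
$        $          accept

The string is accepted.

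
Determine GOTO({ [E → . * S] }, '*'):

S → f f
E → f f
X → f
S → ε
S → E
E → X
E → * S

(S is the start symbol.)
GOTO(I, '*') = CLOSURE({ [A → αX.β] : [A → α.Xβ] ∈ I, X = '*' })

Items with dot before '*', with the dot advanced:
  [E → . * S] → [E → * . S]
Closure of the advanced items:
  [E → * . S] has the dot before S: add [S → . f f], [S → .], [S → . E]
  [S → . E] has the dot before E: add [E → . f f], [E → . X], [E → . * S]
  [E → . X] has the dot before X: add [X → . f]

GOTO = { [E → * . S], [E → . * S], [E → . X], [E → . f f], [S → . E], [S → . f f], [S → .], [X → . f] }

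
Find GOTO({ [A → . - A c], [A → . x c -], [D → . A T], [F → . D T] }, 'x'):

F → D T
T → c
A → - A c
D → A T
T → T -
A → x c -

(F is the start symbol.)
GOTO(I, 'x') = CLOSURE({ [A → αX.β] : [A → α.Xβ] ∈ I, X = 'x' })

Items with dot before 'x', with the dot advanced:
  [A → . x c -] → [A → x . c -]
Closure adds nothing (no advanced item has the dot before a non-terminal).

GOTO = { [A → x . c -] }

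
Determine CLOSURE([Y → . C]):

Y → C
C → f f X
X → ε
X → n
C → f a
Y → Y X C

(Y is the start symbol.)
To compute CLOSURE, for each item [A → α.Bβ] where B is a non-terminal, add [B → .γ] for all productions B → γ; repeat for the newly added items until nothing changes.

Start with: [Y → . C]
  [Y → . C] has the dot before C: add [C → . f f X], [C → . f a]
No further items can be added.

CLOSURE = { [C → . f a], [C → . f f X], [Y → . C] }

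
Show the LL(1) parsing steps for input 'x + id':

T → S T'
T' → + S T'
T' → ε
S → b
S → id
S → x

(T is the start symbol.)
LL(1) parsing maintains a stack (initially the start symbol over $) and the input. At each step: if the stack top is a terminal, match it against the current input token; if it is a non-terminal N, replace it with the RHS of M[N, lookahead] (the unique production whose predict set contains the lookahead).

Stack is shown with the top on the left.

Stack     Input     Action
--------------------------
T $       x + id $  output T → S T'
S T' $    x + id $  output S → x
x T' $    x + id $  match 'x'
T' $      + id $    output T' → + S T'
+ S T' $  + id $    match '+'
S T' $    id $      output S → id
id T' $   id $      match 'id'
T' $      $         output T' → ε
$         $         accept

The string is accepted.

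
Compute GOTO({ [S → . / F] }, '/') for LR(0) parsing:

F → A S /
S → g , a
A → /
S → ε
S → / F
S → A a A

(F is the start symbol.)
{ [A → . /], [F → . A S /], [S → / . F] }

GOTO(I, '/') = CLOSURE({ [A → αX.β] : [A → α.Xβ] ∈ I, X = '/' })

Items with dot before '/', with the dot advanced:
  [S → . / F] → [S → / . F]
Closure of the advanced items:
  [S → / . F] has the dot before F: add [F → . A S /]
  [F → . A S /] has the dot before A: add [A → . /]

GOTO = { [A → . /], [F → . A S /], [S → / . F] }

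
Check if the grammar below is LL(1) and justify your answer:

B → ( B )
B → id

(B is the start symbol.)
A grammar is LL(1) if for each non-terminal N with multiple productions, the predict sets of those productions are pairwise disjoint, where PREDICT(N → α) = (FIRST(α) \ {ε}) ∪ (FOLLOW(N) if α ⇒* ε).

For B:
  PREDICT(B → '(' B ')') = { '(' }
  PREDICT(B → id) = { 'id' }

All predict sets are disjoint. The grammar IS LL(1).

Answer: Yes, the grammar is LL(1).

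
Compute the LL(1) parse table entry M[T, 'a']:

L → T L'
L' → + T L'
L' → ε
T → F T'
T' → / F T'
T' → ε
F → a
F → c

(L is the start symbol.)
T → F T'

To find M[T, 'a'], we find productions for T where 'a' is in the predict set (PREDICT(N → α) = (FIRST(α) \ {ε}) ∪ (FOLLOW(N) if α ⇒* ε)).

Relevant sets:
  FIRST(F) = { 'a', 'c' }

T → F T': PREDICT = { 'a', 'c' }
  'a' is in predict set, so this production goes in M[T, 'a']

M[T, 'a'] = T → F T'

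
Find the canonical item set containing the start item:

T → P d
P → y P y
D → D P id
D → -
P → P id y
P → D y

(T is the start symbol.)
First, augment the grammar with T' → T
I₀ = CLOSURE({ [T' → . T] }):
  [T' → . T] has the dot before T: add [T → . P d]
  [T → . P d] has the dot before P: add [P → . y P y], [P → . P id y], [P → . D y]
  [P → . D y] has the dot before D: add [D → . D P id], [D → . -]
No further items can be added.

I₀ = { [D → . -], [D → . D P id], [P → . D y], [P → . P id y], [P → . y P y], [T → . P d], [T' → . T] }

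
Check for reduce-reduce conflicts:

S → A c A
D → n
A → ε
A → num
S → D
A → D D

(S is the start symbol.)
No reduce-reduce conflicts

Augment with S' → S and build the canonical LR(0) collection (I0 = CLOSURE({[S' → . S]}), then GOTO on every symbol after a dot until no new states appear). It has 10 states:
  I0: { [A → . D D], [A → . num], [A → .], [D → . n], [S → . A c A], [S → . D], [S' → . S] }  — shift, reduce
  I1: { [S → A . c A] }  — shift
  I2: { [A → D . D], [D → . n], [S → D .] }  — shift, reduce
  I3: { [S' → S .] }  — accept
  I4: { [D → n .] }  — reduce
  I5: { [A → num .] }  — reduce
  I6: { [A → D D .] }  — reduce
  I7: { [A → . D D], [A → . num], [A → .], [D → . n], [S → A c . A] }  — shift, reduce
  I8: { [S → A c A .] }  — reduce
  I9: { [A → D . D], [D → . n] }  — shift

No state contains more than one complete item.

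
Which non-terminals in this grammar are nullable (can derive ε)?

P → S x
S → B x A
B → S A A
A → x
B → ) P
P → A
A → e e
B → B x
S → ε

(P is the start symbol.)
{ 'S' }

A non-terminal is nullable if it can derive ε (the empty string): either it has an ε-production, or it has a production whose right-hand side consists entirely of nullable non-terminals.

ε-productions: S → ε
So S is immediately nullable.
No further non-terminal can be added: every production for the remaining non-terminals contains a terminal or a non-nullable non-terminal.
Nullable = { 'S' }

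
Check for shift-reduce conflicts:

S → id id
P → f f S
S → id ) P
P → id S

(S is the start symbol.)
No shift-reduce conflicts

A shift-reduce conflict occurs when an LR(0) state has both:
  - a complete (reduce) item [A → α .] (dot at the end), and
  - a shift item [B → β . c γ] (dot before a terminal).

Augment with S' → S and build the canonical LR(0) collection (I0 = CLOSURE({[S' → . S]}), then GOTO on every symbol after a dot until no new states appear). It has 11 states:
  I0: { [S → . id ) P], [S → . id id], [S' → . S] }  — shift
  I1: { [S' → S .] }  — accept
  I2: { [S → id . ) P], [S → id . id] }  — shift
  I3: { [P → . f f S], [P → . id S], [S → id ) . P] }  — shift
  I4: { [S → id id .] }  — reduce
  I5: { [S → id ) P .] }  — reduce
  I6: { [P → f . f S] }  — shift
  I7: { [P → id . S], [S → . id ) P], [S → . id id] }  — shift
  I8: { [P → id S .] }  — reduce
  I9: { [P → f f . S], [S → . id ) P], [S → . id id] }  — shift
  I10: { [P → f f S .] }  — reduce

No state contains both a complete item and a shift item.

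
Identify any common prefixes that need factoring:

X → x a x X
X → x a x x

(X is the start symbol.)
Yes, X has productions with common prefix 'x a x'

Left-factoring is needed when two productions for the same non-terminal
share a common prefix on the right-hand side.

Productions for X:
  X → x a x X
  X → x a x x

Found common prefix 'x a x' in productions for X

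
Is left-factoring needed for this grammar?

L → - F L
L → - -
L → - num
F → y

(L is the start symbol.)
Yes, L has productions with common prefix '-'

Left-factoring is needed when two productions for the same non-terminal
share a common prefix on the right-hand side.

Productions for L:
  L → - F L
  L → - -
  L → - num

Found common prefix '-' in productions for L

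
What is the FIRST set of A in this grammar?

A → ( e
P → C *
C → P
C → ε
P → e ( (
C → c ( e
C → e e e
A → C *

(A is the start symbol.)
{ '(', '*', 'c', 'e' }

To compute FIRST(A), examine every production with A on the left-hand side, reading each right-hand side left to right until a non-nullable symbol is reached.

FIRST sets of the other non-terminals involved (by the same procedure, iterated to a fixed point):
  FIRST(C) = { '*', 'c', 'e', ε }

From A → ( e:
  - '(' is a terminal: add '(' and stop
From A → C *:
  - C is a non-terminal: add FIRST(C) \ {ε} = { '*', 'c', 'e' }
    C is nullable, so continue to the next symbol
  - '*' is a terminal: add '*' and stop

Collecting: FIRST(A) = { '(', '*', 'c', 'e' }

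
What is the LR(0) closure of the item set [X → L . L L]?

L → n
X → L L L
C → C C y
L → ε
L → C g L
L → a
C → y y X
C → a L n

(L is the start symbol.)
{ [C → . C C y], [C → . a L n], [C → . y y X], [L → . C g L], [L → . a], [L → . n], [L → .], [X → L . L L] }

To compute CLOSURE, for each item [A → α.Bβ] where B is a non-terminal, add [B → .γ] for all productions B → γ; repeat for the newly added items until nothing changes.

Start with: [X → L . L L]
  [X → L . L L] has the dot before L: add [L → . n], [L → .], [L → . C g L], [L → . a]
  [L → . C g L] has the dot before C: add [C → . C C y], [C → . y y X], [C → . a L n]
No further items can be added.

CLOSURE = { [C → . C C y], [C → . a L n], [C → . y y X], [L → . C g L], [L → . a], [L → . n], [L → .], [X → L . L L] }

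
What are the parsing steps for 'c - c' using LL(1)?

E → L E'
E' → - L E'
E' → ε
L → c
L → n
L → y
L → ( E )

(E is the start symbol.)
LL(1) parsing maintains a stack (initially the start symbol over $) and the input. At each step: if the stack top is a terminal, match it against the current input token; if it is a non-terminal N, replace it with the RHS of M[N, lookahead] (the unique production whose predict set contains the lookahead).

Stack is shown with the top on the left.

Stack     Input    Action
-------------------------
E $       c - c $  output E → L E'
L E' $    c - c $  output L → c
c E' $    c - c $  match 'c'
E' $      - c $    output E' → - L E'
- L E' $  - c $    match '-'
L E' $    c $      output L → c
c E' $    c $      match 'c'
E' $      $        output E' → ε
$         $        accept

The string is accepted.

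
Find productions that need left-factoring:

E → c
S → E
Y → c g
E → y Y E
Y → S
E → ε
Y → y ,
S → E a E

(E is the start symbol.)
Left-factoring is needed when two productions for the same non-terminal
share a common prefix on the right-hand side.

Productions for E:
  E → c
  E → y Y E
  E → ε
Productions for S:
  S → E
  S → E a E
Productions for Y:
  Y → c g
  Y → S
  Y → y ,

Found common prefix 'E' in productions for S

Answer: Yes, S has productions with common prefix 'E'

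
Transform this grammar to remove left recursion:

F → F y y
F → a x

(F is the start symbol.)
F is directly left-recursive. The standard transformation for
  A → A α₁ | ... | A α_m | β₁ | ... | β_n
is
  A  → β₁ A' | ... | β_n A'
  A' → α₁ A' | ... | α_m A' | ε

F → a x becomes F → a x F'
F → F y y becomes F' → y y F'
Add F' → ε

Resulting grammar:
F → a x F'
F' → y y F'
F' → ε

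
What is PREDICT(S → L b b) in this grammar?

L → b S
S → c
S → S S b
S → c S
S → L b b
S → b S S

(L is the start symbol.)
PREDICT(S → L b b) = (FIRST(RHS) \ {ε}) ∪ (FOLLOW(S) if ε ∈ FIRST(RHS), i.e. RHS ⇒* ε)
FIRST(L) = { 'b' }
FIRST(L b b) = { 'b' }
ε ∉ FIRST(L b b), so FOLLOW(S) is not added.
PREDICT(S → L b b) = { 'b' }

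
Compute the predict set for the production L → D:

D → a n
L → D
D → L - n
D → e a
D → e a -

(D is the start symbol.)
{ 'a', 'e' }

PREDICT(L → D) = (FIRST(RHS) \ {ε}) ∪ (FOLLOW(L) if ε ∈ FIRST(RHS), i.e. RHS ⇒* ε)
FIRST(D) = { 'a', 'e' }
FIRST(D) = { 'a', 'e' }
ε ∉ FIRST(D), so FOLLOW(L) is not added.
PREDICT(L → D) = { 'a', 'e' }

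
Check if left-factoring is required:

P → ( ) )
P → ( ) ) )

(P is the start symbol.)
Left-factoring is needed when two productions for the same non-terminal
share a common prefix on the right-hand side.

Productions for P:
  P → ( ) )
  P → ( ) ) )

Found common prefix '( ) )' in productions for P

Answer: Yes, P has productions with common prefix '( ) )'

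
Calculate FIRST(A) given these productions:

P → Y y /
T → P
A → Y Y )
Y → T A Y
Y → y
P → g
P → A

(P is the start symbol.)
{ 'g', 'y' }

To compute FIRST(A), examine every production with A on the left-hand side, reading each right-hand side left to right until a non-nullable symbol is reached.

FIRST sets of the other non-terminals involved (by the same procedure, iterated to a fixed point):
  FIRST(Y) = { 'g', 'y' }

From A → Y Y ):
  - Y is a non-terminal: add FIRST(Y) \ {ε} = { 'g', 'y' }
    Y is not nullable, so stop

Collecting: FIRST(A) = { 'g', 'y' }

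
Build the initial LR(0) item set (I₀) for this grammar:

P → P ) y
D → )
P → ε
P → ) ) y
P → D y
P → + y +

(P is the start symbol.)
First, augment the grammar with P' → P
I₀ = CLOSURE({ [P' → . P] }):
  [P' → . P] has the dot before P: add [P → . P ) y], [P → .], [P → . ) ) y], [P → . D y], [P → . + y +]
  [P → . D y] has the dot before D: add [D → . )]
No further items can be added.

I₀ = { [D → . )], [P → . ) ) y], [P → . + y +], [P → . D y], [P → . P ) y], [P → .], [P' → . P] }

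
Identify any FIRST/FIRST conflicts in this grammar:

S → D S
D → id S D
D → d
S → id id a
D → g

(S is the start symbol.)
Yes. S → D S / S → id id a on { 'id' }

FIRST sets of the non-terminals at (or reachable through a nullable prefix from) the front of some alternative:
  FIRST(D) = { 'd', 'g', 'id' }

Productions for S:
  S → D S: FIRST = { 'd', 'g', 'id' }
  S → id id a: FIRST = { 'id' }
Productions for D:
  D → id S D: FIRST = { 'id' }
  D → d: FIRST = { 'd' }
  D → g: FIRST = { 'g' }

Conflict for S: S → D S and S → id id a
  Overlap: { 'id' }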